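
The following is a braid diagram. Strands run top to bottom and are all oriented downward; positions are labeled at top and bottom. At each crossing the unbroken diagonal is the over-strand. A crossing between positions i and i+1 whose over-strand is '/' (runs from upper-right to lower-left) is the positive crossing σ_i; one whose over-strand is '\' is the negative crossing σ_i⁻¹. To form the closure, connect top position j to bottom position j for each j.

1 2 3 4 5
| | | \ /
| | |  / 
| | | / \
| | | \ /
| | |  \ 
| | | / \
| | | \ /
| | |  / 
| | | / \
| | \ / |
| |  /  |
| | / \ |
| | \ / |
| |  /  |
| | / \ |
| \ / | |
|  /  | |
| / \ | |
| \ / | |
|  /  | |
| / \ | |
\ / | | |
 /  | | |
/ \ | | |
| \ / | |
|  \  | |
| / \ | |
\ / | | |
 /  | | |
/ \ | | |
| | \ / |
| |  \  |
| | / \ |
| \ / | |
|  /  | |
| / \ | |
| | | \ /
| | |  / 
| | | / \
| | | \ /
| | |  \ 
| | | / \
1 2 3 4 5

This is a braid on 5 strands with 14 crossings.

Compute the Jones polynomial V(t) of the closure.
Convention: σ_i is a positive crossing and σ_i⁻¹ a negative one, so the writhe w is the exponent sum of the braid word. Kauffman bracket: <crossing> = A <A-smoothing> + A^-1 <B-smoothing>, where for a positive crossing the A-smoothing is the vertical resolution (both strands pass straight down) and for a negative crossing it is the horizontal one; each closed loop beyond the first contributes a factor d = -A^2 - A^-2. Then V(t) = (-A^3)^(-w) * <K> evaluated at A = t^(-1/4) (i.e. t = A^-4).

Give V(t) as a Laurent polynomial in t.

Reading the diagram top to bottom ('/'-over between positions i,i+1 = s_i, '\'-over = s_i^-1): braid word = s4 s4^-1 s4 s3 s3 s2 s2 s1 s2^-1 s1 s3^-1 s2 s4 s4^-1.
The presented braid s4 s4^-1 s4 s3 s3 s2 s2 s1 s2^-1 s1 s3^-1 s2 s4 s4^-1 on 5 strands reduces by inverse Markov moves (closure unchanged at each step):
  Deconjugate: the word is γ·β·γ⁻¹ with γ = s4 s4^-1 (prefix) and γ⁻¹ = s4 s4^-1 (suffix); strip both.
Reduced to β = s4 s3 s3 s2 s2 s1 s2^-1 s1 s3^-1 s2 on 5 strands, 10 crossings.
Compute on β:
Braid: s4 s3 s3 s2 s2 s1 s2^-1 s1 s3^-1 s2 on 5 strands, 10 crossings.
Writhe w = (#positive) - (#negative) = 8 - 2 = 6.
Computing the Kauffman bracket via state sum. There are 2^10 = 1024 states.
For each crossing: s=0 is the vertical smoothing, s=1 horizontal. Crossing k contributes A^(sign_k * (1 - 2*s_k)); loop factor d = -A^2 - A^-2.
Tabulate the states by total A-exponent and number of loops L (A-exp: L × count):
  A^10: L=3 ×1
  A^8: L=2 ×3, L=4 ×7
  A^6: L=1 ×2, L=3 ×29, L=5 ×14
  A^4: L=2 ×39, L=4 ×72, L=6 ×9
  A^2: L=1 ×17, L=3 ×137, L=5 ×54, L=7 ×2
  A^0: L=2 ×109, L=4 ×128, L=6 ×15
  A^-2: L=1 ×30, L=3 ×132, L=5 ×47, L=7 ×1
  A^-4: L=2 ×49, L=4 ×65, L=6 ×6
  A^-6: L=3 ×31, L=5 ×14
  A^-8: L=4 ×9, L=6 ×1
  A^-10: L=5 ×1
Each group contributes A^e * Σ count * d^(L-1):
Powers of d = -A^2 - A^-2: d^2 = A^4 + 2 + A^-4; d^3 = -A^6 - 3*A^2 - 3*A^-2 - A^-6; d^4 = A^8 + 4*A^4 + 6 + 4*A^-4 + A^-8; d^5 = -A^10 - 5*A^6 - 10*A^2 - 10*A^-2 - 5*A^-6 - A^-10; d^6 = A^12 + 6*A^8 + 15*A^4 + 20 + 15*A^-4 + 6*A^-8 + A^-12.
  A^10 * (d^2) = A^14 + 2*A^10 + A^6
  A^8 * (3*d + 7*d^3) = -7*A^14 - 24*A^10 - 24*A^6 - 7*A^2
  A^6 * (2 + 29*d^2 + 14*d^4) = 14*A^14 + 85*A^10 + 144*A^6 + 85*A^2 + 14*A^-2
  A^4 * (39*d + 72*d^3 + 9*d^5) = -9*A^14 - 117*A^10 - 345*A^6 - 345*A^2 - 117*A^-2 - 9*A^-6
  A^2 * (17 + 137*d^2 + 54*d^4 + 2*d^6) = 2*A^14 + 66*A^10 + 383*A^6 + 655*A^2 + 383*A^-2 + 66*A^-6 + 2*A^-10
  A^0 * (109*d + 128*d^3 + 15*d^5) = -15*A^10 - 203*A^6 - 643*A^2 - 643*A^-2 - 203*A^-6 - 15*A^-10
  A^-2 * (30 + 132*d^2 + 47*d^4 + d^6) = A^10 + 53*A^6 + 335*A^2 + 596*A^-2 + 335*A^-6 + 53*A^-10 + A^-14
  A^-4 * (49*d + 65*d^3 + 6*d^5) = -6*A^6 - 95*A^2 - 304*A^-2 - 304*A^-6 - 95*A^-10 - 6*A^-14
  A^-6 * (31*d^2 + 14*d^4) = 14*A^2 + 87*A^-2 + 146*A^-6 + 87*A^-10 + 14*A^-14
  A^-8 * (9*d^3 + d^5) = -A^2 - 14*A^-2 - 37*A^-6 - 37*A^-10 - 14*A^-14 - A^-18
  A^-10 * (d^4) = A^-2 + 4*A^-6 + 6*A^-10 + 4*A^-14 + A^-18
Summing the groups: <K> = A^14 - 2*A^10 + 3*A^6 - 2*A^2 + 3*A^-2 - 2*A^-6 + A^-10 - A^-14
Normalise by the writhe: (-A^3)^(-w) = (-A^3)^(-6) = A^-18, so f(A) = A^-18 * <K> = A^-4 - 2*A^-8 + 3*A^-12 - 2*A^-16 + 3*A^-20 - 2*A^-24 + A^-28 - A^-32.
Substitute A = t^(-1/4), i.e. A^e → t^(-e/4): V(t) = -t^8 + t^7 - 2*t^6 + 3*t^5 - 2*t^4 + 3*t^3 - 2*t^2 + t

Answer: -t^8 + t^7 - 2*t^6 + 3*t^5 - 2*t^4 + 3*t^3 - 2*t^2 + t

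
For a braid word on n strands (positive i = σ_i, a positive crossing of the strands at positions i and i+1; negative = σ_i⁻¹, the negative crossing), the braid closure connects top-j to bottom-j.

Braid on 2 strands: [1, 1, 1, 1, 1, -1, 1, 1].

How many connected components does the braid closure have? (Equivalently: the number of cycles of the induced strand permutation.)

2

Derivation:
Track the strand permutation on 2 strands, starting from identity.
  step 1: s1 swaps positions 1,2 -> [2 1]
  step 2: s1 swaps positions 1,2 -> [1 2]
  step 3: s1 swaps positions 1,2 -> [2 1]
  step 4: s1 swaps positions 1,2 -> [1 2]
  step 5: s1 swaps positions 1,2 -> [2 1]
  step 6: s1^-1 swaps positions 1,2 -> [1 2]
  step 7: s1 swaps positions 1,2 -> [2 1]
  step 8: s1 swaps positions 1,2 -> [1 2]
Final permutation (position -> original strand): [1 2]
Closure components = cycle count of this permutation = 2.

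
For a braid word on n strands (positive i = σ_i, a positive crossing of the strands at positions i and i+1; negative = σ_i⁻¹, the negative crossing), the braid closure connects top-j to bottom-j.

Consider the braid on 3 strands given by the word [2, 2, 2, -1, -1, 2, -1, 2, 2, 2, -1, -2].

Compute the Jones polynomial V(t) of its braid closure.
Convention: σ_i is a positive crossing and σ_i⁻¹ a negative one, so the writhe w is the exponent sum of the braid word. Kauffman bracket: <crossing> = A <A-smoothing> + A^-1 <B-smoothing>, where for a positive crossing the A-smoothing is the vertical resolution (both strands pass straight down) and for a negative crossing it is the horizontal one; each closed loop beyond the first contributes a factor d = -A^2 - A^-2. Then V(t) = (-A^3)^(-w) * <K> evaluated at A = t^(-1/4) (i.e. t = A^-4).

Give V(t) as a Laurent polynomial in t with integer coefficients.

t^7 - 3*t^6 + 6*t^5 - 9*t^4 + 11*t^3 - 12*t^2 + 11*t - 8 + 6*t^-1 - 3*t^-2 + t^-3

Derivation:
The presented braid s2 s2 s2 s1^-1 s1^-1 s2 s1^-1 s2 s2 s2 s1^-1 s2^-1 on 3 strands reduces by inverse Markov moves (closure unchanged at each step):
  Deconjugate: the word is γ·β·γ⁻¹ with γ = s2 (prefix) and γ⁻¹ = s2^-1 (suffix); strip both.
Reduced to β = s2 s2 s1^-1 s1^-1 s2 s1^-1 s2 s2 s2 s1^-1 on 3 strands, 10 crossings.
Compute on β:
Braid: s2 s2 s1^-1 s1^-1 s2 s1^-1 s2 s2 s2 s1^-1 on 3 strands, 10 crossings.
Writhe w = (#positive) - (#negative) = 6 - 4 = 2.
Computing the Kauffman bracket via state sum. There are 2^10 = 1024 states.
Smooth each crossing (0=||, 1=⌣⌢); contribution A^(Σ sign_k(1-2s_k)) * d^(L-1).
Tabulate the states by total A-exponent and number of loops L (A-exp: L × count):
  A^10: L=5 ×1
  A^8: L=4 ×10
  A^6: L=3 ×41, L=5 ×4
  A^4: L=2 ×81, L=4 ×38, L=6 ×1
  A^2: L=1 ×71, L=3 ×117, L=5 ×22
  A^0: L=2 ×154, L=4 ×91, L=6 ×7
  A^-2: L=3 ×168, L=5 ×41, L=7 ×1
  A^-4: L=4 ×110, L=6 ×10
  A^-6: L=5 ×44, L=7 ×1
  A^-8: L=6 ×10
  A^-10: L=7 ×1
Each group contributes A^e * Σ count * d^(L-1):
Powers of d = -A^2 - A^-2: d^2 = A^4 + 2 + A^-4; d^3 = -A^6 - 3*A^2 - 3*A^-2 - A^-6; d^4 = A^8 + 4*A^4 + 6 + 4*A^-4 + A^-8; d^5 = -A^10 - 5*A^6 - 10*A^2 - 10*A^-2 - 5*A^-6 - A^-10; d^6 = A^12 + 6*A^8 + 15*A^4 + 20 + 15*A^-4 + 6*A^-8 + A^-12.
  A^10 * (d^4) = A^18 + 4*A^14 + 6*A^10 + 4*A^6 + A^2
  A^8 * (10*d^3) = -10*A^14 - 30*A^10 - 30*A^6 - 10*A^2
  A^6 * (41*d^2 + 4*d^4) = 4*A^14 + 57*A^10 + 106*A^6 + 57*A^2 + 4*A^-2
  A^4 * (81*d + 38*d^3 + d^5) = -A^14 - 43*A^10 - 205*A^6 - 205*A^2 - 43*A^-2 - A^-6
  A^2 * (71 + 117*d^2 + 22*d^4) = 22*A^10 + 205*A^6 + 437*A^2 + 205*A^-2 + 22*A^-6
  A^0 * (154*d + 91*d^3 + 7*d^5) = -7*A^10 - 126*A^6 - 497*A^2 - 497*A^-2 - 126*A^-6 - 7*A^-10
  A^-2 * (168*d^2 + 41*d^4 + d^6) = A^10 + 47*A^6 + 347*A^2 + 602*A^-2 + 347*A^-6 + 47*A^-10 + A^-14
  A^-4 * (110*d^3 + 10*d^5) = -10*A^6 - 160*A^2 - 430*A^-2 - 430*A^-6 - 160*A^-10 - 10*A^-14
  A^-6 * (44*d^4 + d^6) = A^6 + 50*A^2 + 191*A^-2 + 284*A^-6 + 191*A^-10 + 50*A^-14 + A^-18
  A^-8 * (10*d^5) = -10*A^2 - 50*A^-2 - 100*A^-6 - 100*A^-10 - 50*A^-14 - 10*A^-18
  A^-10 * (d^6) = A^2 + 6*A^-2 + 15*A^-6 + 20*A^-10 + 15*A^-14 + 6*A^-18 + A^-22
Summing the groups: <K> = A^18 - 3*A^14 + 6*A^10 - 8*A^6 + 11*A^2 - 12*A^-2 + 11*A^-6 - 9*A^-10 + 6*A^-14 - 3*A^-18 + A^-22
Normalise by the writhe: (-A^3)^(-w) = (-A^3)^(-2) = A^-6, so f(A) = A^-6 * <K> = A^12 - 3*A^8 + 6*A^4 - 8 + 11*A^-4 - 12*A^-8 + 11*A^-12 - 9*A^-16 + 6*A^-20 - 3*A^-24 + A^-28.
Substitute A = t^(-1/4), i.e. A^e → t^(-e/4): V(t) = t^7 - 3*t^6 + 6*t^5 - 9*t^4 + 11*t^3 - 12*t^2 + 11*t - 8 + 6*t^-1 - 3*t^-2 + t^-3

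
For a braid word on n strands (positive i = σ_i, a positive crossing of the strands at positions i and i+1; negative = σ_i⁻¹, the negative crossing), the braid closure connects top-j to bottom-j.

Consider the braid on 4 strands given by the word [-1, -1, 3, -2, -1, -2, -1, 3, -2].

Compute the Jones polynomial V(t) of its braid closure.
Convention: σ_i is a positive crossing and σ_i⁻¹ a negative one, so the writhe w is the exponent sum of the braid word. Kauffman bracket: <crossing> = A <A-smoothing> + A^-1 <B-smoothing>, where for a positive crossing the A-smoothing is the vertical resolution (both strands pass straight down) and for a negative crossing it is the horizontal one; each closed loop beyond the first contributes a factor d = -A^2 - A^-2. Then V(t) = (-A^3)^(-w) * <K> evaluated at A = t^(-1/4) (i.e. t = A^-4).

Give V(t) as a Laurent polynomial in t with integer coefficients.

1 - t^-1 + 2*t^-2 - 2*t^-3 + 2*t^-4 - 2*t^-5 + 2*t^-6 - t^-7

Derivation:
Braid: s1^-1 s1^-1 s3 s2^-1 s1^-1 s2^-1 s1^-1 s3 s2^-1 on 4 strands, 9 crossings.
Writhe w = (#positive) - (#negative) = 2 - 7 = -5.
Computing the Kauffman bracket via state sum. There are 2^9 = 512 states.
Each crossing splits two ways (0=vertical, 1=horizontal). The state's weight is A^(#A-smoothings - #B-smoothings) * d^(loops - 1).
Tabulate the states by total A-exponent and number of loops L (A-exp: L × count):
  A^9: L=3 ×1
  A^7: L=2 ×4, L=4 ×5
  A^5: L=1 ×4, L=3 ×26, L=5 ×6
  A^3: L=2 ×43, L=4 ×40, L=6 ×1
  A^1: L=1 ×23, L=3 ×92, L=5 ×11
  A^-1: L=2 ×91, L=4 ×34, L=6 ×1
  A^-3: L=1 ×32, L=3 ×48, L=5 ×4
  A^-5: L=2 ×28, L=4 ×8
  A^-7: L=3 ×9
  A^-9: L=4 ×1
Each group contributes A^e * Σ count * d^(L-1):
Powers of d = -A^2 - A^-2: d^2 = A^4 + 2 + A^-4; d^3 = -A^6 - 3*A^2 - 3*A^-2 - A^-6; d^4 = A^8 + 4*A^4 + 6 + 4*A^-4 + A^-8; d^5 = -A^10 - 5*A^6 - 10*A^2 - 10*A^-2 - 5*A^-6 - A^-10.
  A^9 * (d^2) = A^13 + 2*A^9 + A^5
  A^7 * (4*d + 5*d^3) = -5*A^13 - 19*A^9 - 19*A^5 - 5*A
  A^5 * (4 + 26*d^2 + 6*d^4) = 6*A^13 + 50*A^9 + 92*A^5 + 50*A + 6*A^-3
  A^3 * (43*d + 40*d^3 + d^5) = -A^13 - 45*A^9 - 173*A^5 - 173*A - 45*A^-3 - A^-7
  A^1 * (23 + 92*d^2 + 11*d^4) = 11*A^9 + 136*A^5 + 273*A + 136*A^-3 + 11*A^-7
  A^-1 * (91*d + 34*d^3 + d^5) = -A^9 - 39*A^5 - 203*A - 203*A^-3 - 39*A^-7 - A^-11
  A^-3 * (32 + 48*d^2 + 4*d^4) = 4*A^5 + 64*A + 152*A^-3 + 64*A^-7 + 4*A^-11
  A^-5 * (28*d + 8*d^3) = -8*A - 52*A^-3 - 52*A^-7 - 8*A^-11
  A^-7 * (9*d^2) = 9*A^-3 + 18*A^-7 + 9*A^-11
  A^-9 * (d^3) = -A^-3 - 3*A^-7 - 3*A^-11 - A^-15
Summing the groups: <K> = A^13 - 2*A^9 + 2*A^5 - 2*A + 2*A^-3 - 2*A^-7 + A^-11 - A^-15
Normalise by the writhe: (-A^3)^(-w) = (-A^3)^(5) = -A^15, so f(A) = -A^15 * <K> = -A^28 + 2*A^24 - 2*A^20 + 2*A^16 - 2*A^12 + 2*A^8 - A^4 + 1.
Substitute A = t^(-1/4), i.e. A^e → t^(-e/4): V(t) = 1 - t^-1 + 2*t^-2 - 2*t^-3 + 2*t^-4 - 2*t^-5 + 2*t^-6 - t^-7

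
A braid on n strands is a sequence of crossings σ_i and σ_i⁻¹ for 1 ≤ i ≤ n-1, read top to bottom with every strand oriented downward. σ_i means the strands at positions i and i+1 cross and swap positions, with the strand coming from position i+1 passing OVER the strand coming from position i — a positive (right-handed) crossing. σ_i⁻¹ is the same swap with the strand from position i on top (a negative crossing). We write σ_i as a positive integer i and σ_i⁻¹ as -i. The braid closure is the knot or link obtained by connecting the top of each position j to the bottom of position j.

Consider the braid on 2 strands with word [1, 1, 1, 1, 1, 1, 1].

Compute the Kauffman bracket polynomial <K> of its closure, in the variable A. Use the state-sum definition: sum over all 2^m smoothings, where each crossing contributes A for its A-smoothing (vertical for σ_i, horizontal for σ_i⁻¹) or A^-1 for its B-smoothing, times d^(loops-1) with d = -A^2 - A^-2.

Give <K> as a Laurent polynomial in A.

Braid: s1 s1 s1 s1 s1 s1 s1 on 2 strands, 7 crossings.
Writhe w = (#positive) - (#negative) = 7 - 0 = 7.
State-sum expansion of <K>. There are 2^7 = 128 states.
For each crossing: s=0 is the vertical smoothing, s=1 horizontal. Crossing k contributes A^(sign_k * (1 - 2*s_k)); loop factor d = -A^2 - A^-2.
Tabulate the states by total A-exponent and number of loops L (A-exp: L × count):
  A^7: L=2 ×1
  A^5: L=1 ×7
  A^3: L=2 ×21
  A^1: L=3 ×35
  A^-1: L=4 ×35
  A^-3: L=5 ×21
  A^-5: L=6 ×7
  A^-7: L=7 ×1
Each group contributes A^e * Σ count * d^(L-1):
Powers of d = -A^2 - A^-2: d^2 = A^4 + 2 + A^-4; d^3 = -A^6 - 3*A^2 - 3*A^-2 - A^-6; d^4 = A^8 + 4*A^4 + 6 + 4*A^-4 + A^-8; d^5 = -A^10 - 5*A^6 - 10*A^2 - 10*A^-2 - 5*A^-6 - A^-10; d^6 = A^12 + 6*A^8 + 15*A^4 + 20 + 15*A^-4 + 6*A^-8 + A^-12.
  A^7 * (d) = -A^9 - A^5
  A^5 * (7) = 7*A^5
  A^3 * (21*d) = -21*A^5 - 21*A
  A^1 * (35*d^2) = 35*A^5 + 70*A + 35*A^-3
  A^-1 * (35*d^3) = -35*A^5 - 105*A - 105*A^-3 - 35*A^-7
  A^-3 * (21*d^4) = 21*A^5 + 84*A + 126*A^-3 + 84*A^-7 + 21*A^-11
  A^-5 * (7*d^5) = -7*A^5 - 35*A - 70*A^-3 - 70*A^-7 - 35*A^-11 - 7*A^-15
  A^-7 * (d^6) = A^5 + 6*A + 15*A^-3 + 20*A^-7 + 15*A^-11 + 6*A^-15 + A^-19
Summing the groups: <K> = -A^9 - A + A^-3 - A^-7 + A^-11 - A^-15 + A^-19

Answer: -A^9 - A + A^-3 - A^-7 + A^-11 - A^-15 + A^-19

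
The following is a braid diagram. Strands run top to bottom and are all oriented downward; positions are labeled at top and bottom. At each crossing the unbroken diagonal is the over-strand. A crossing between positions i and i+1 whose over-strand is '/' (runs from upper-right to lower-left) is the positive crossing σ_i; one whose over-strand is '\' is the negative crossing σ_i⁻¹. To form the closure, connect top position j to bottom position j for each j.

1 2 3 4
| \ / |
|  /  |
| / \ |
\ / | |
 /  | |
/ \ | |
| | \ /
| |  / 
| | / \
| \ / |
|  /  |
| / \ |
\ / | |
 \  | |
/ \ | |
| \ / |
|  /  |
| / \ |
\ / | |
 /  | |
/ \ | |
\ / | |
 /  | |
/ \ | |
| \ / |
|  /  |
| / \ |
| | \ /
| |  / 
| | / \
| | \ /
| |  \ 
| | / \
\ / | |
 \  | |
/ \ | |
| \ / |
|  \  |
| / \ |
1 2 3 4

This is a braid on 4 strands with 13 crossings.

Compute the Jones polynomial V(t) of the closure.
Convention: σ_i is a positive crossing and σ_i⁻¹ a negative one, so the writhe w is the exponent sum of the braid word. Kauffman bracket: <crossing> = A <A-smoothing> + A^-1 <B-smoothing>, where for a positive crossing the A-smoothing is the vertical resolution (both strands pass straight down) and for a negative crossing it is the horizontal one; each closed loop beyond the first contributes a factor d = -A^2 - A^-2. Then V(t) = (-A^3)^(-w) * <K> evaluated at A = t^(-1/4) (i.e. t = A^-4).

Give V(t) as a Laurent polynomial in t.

-t^6 + t^5 - t^4 + 2*t^3 - t^2 + t

Derivation:
Reading the diagram top to bottom ('/'-over between positions i,i+1 = s_i, '\'-over = s_i^-1): braid word = s2 s1 s3 s2 s1^-1 s2 s1 s1 s2 s3 s3^-1 s1^-1 s2^-1.
The presented braid s2 s1 s3 s2 s1^-1 s2 s1 s1 s2 s3 s3^-1 s1^-1 s2^-1 on 4 strands reduces by inverse Markov moves (closure unchanged at each step):
  Deconjugate: the word is γ·β·γ⁻¹ with γ = s2 (prefix) and γ⁻¹ = s2^-1 (suffix); strip both.
  Deconjugate: the word is γ·β·γ⁻¹ with γ = s1 s3 (prefix) and γ⁻¹ = s3^-1 s1^-1 (suffix); strip both.
  Destabilize: the word has the form β·s3 where s3 occurs only as the final letter (β ∈ B_3); drop it and the last strand → 3 strands.
Reduced to β = s2 s1^-1 s2 s1 s1 s2 on 3 strands, 6 crossings.
Compute on β:
Braid: s2 s1^-1 s2 s1 s1 s2 on 3 strands, 6 crossings.
Writhe w = (#positive) - (#negative) = 5 - 1 = 4.
Enumerate smoothing states for the bracket polynomial. There are 2^6 = 64 states.
Each crossing splits two ways (0=vertical, 1=horizontal). The state's weight is A^(#A-smoothings - #B-smoothings) * d^(loops - 1).
Tabulate the states by total A-exponent and number of loops L (A-exp: L × count):
  A^6: L=2 ×1
  A^4: L=1 ×3, L=3 ×3
  A^2: L=2 ×14, L=4 ×1
  A^0: L=1 ×10, L=3 ×10
  A^-2: L=2 ×13, L=4 ×2
  A^-4: L=3 ×6
  A^-6: L=4 ×1
Each group contributes A^e * Σ count * d^(L-1):
Powers of d = -A^2 - A^-2: d^2 = A^4 + 2 + A^-4; d^3 = -A^6 - 3*A^2 - 3*A^-2 - A^-6.
  A^6 * (d) = -A^8 - A^4
  A^4 * (3 + 3*d^2) = 3*A^8 + 9*A^4 + 3
  A^2 * (14*d + d^3) = -A^8 - 17*A^4 - 17 - A^-4
  A^0 * (10 + 10*d^2) = 10*A^4 + 30 + 10*A^-4
  A^-2 * (13*d + 2*d^3) = -2*A^4 - 19 - 19*A^-4 - 2*A^-8
  A^-4 * (6*d^2) = 6 + 12*A^-4 + 6*A^-8
  A^-6 * (d^3) = -1 - 3*A^-4 - 3*A^-8 - A^-12
Summing the groups: <K> = A^8 - A^4 + 2 - A^-4 + A^-8 - A^-12
Normalise by the writhe: (-A^3)^(-w) = (-A^3)^(-4) = A^-12, so f(A) = A^-12 * <K> = A^-4 - A^-8 + 2*A^-12 - A^-16 + A^-20 - A^-24.
Substitute A = t^(-1/4), i.e. A^e → t^(-e/4): V(t) = -t^6 + t^5 - t^4 + 2*t^3 - t^2 + t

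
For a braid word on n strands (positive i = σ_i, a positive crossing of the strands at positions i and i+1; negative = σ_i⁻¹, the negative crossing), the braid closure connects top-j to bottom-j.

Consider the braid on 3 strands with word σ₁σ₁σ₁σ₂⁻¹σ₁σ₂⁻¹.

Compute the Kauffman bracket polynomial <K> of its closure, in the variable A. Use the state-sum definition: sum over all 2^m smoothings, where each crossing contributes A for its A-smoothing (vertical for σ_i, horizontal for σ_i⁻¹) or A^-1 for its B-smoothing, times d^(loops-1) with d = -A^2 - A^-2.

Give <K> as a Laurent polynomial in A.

A^10 - A^6 + 2*A^2 - 2*A^-2 + 2*A^-6 - 2*A^-10 + A^-14

Derivation:
Braid: s1 s1 s1 s2^-1 s1 s2^-1 on 3 strands, 6 crossings.
Writhe w = (#positive) - (#negative) = 4 - 2 = 2.
Enumerate smoothing states for the bracket polynomial. There are 2^6 = 64 states.
Each crossing splits two ways (0=vertical, 1=horizontal). The state's weight is A^(#A-smoothings - #B-smoothings) * d^(loops - 1).
Tabulate the states by total A-exponent and number of loops L (A-exp: L × count):
  A^6: L=3 ×1
  A^4: L=2 ×6
  A^2: L=1 ×11, L=3 ×4
  A^0: L=2 ×19, L=4 ×1
  A^-2: L=3 ×15
  A^-4: L=4 ×6
  A^-6: L=5 ×1
Each group contributes A^e * Σ count * d^(L-1):
Powers of d = -A^2 - A^-2: d^2 = A^4 + 2 + A^-4; d^3 = -A^6 - 3*A^2 - 3*A^-2 - A^-6; d^4 = A^8 + 4*A^4 + 6 + 4*A^-4 + A^-8.
  A^6 * (d^2) = A^10 + 2*A^6 + A^2
  A^4 * (6*d) = -6*A^6 - 6*A^2
  A^2 * (11 + 4*d^2) = 4*A^6 + 19*A^2 + 4*A^-2
  A^0 * (19*d + d^3) = -A^6 - 22*A^2 - 22*A^-2 - A^-6
  A^-2 * (15*d^2) = 15*A^2 + 30*A^-2 + 15*A^-6
  A^-4 * (6*d^3) = -6*A^2 - 18*A^-2 - 18*A^-6 - 6*A^-10
  A^-6 * (d^4) = A^2 + 4*A^-2 + 6*A^-6 + 4*A^-10 + A^-14
Summing the groups: <K> = A^10 - A^6 + 2*A^2 - 2*A^-2 + 2*A^-6 - 2*A^-10 + A^-14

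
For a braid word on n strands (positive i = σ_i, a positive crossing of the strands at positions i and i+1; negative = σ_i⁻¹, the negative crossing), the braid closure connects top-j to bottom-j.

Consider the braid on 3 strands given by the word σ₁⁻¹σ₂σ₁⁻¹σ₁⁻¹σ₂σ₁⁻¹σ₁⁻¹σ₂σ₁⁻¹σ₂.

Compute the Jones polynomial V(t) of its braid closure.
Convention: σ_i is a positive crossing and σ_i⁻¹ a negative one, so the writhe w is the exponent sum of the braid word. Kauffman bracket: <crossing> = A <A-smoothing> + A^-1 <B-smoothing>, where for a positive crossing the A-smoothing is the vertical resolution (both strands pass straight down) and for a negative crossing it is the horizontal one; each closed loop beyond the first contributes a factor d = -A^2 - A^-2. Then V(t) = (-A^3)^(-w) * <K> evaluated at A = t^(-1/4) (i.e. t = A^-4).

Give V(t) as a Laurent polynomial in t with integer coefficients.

Braid: s1^-1 s2 s1^-1 s1^-1 s2 s1^-1 s1^-1 s2 s1^-1 s2 on 3 strands, 10 crossings.
Writhe w = (#positive) - (#negative) = 4 - 6 = -2.
Computing the Kauffman bracket via state sum. There are 2^10 = 1024 states.
Each crossing splits two ways (0=vertical, 1=horizontal). The state's weight is A^(#A-smoothings - #B-smoothings) * d^(loops - 1).
Tabulate the states by total A-exponent and number of loops L (A-exp: L × count):
  A^10: L=7 ×1
  A^8: L=6 ×10
  A^6: L=5 ×45
  A^4: L=4 ×118, L=6 ×2
  A^2: L=3 ×193, L=5 ×17
  A^0: L=2 ×192, L=4 ×59, L=6 ×1
  A^-2: L=1 ×95, L=3 ×108, L=5 ×7
  A^-4: L=2 ×95, L=4 ×25
  A^-6: L=3 ×43, L=5 ×2
  A^-8: L=4 ×10
  A^-10: L=5 ×1
Each group contributes A^e * Σ count * d^(L-1):
Powers of d = -A^2 - A^-2: d^2 = A^4 + 2 + A^-4; d^3 = -A^6 - 3*A^2 - 3*A^-2 - A^-6; d^4 = A^8 + 4*A^4 + 6 + 4*A^-4 + A^-8; d^5 = -A^10 - 5*A^6 - 10*A^2 - 10*A^-2 - 5*A^-6 - A^-10; d^6 = A^12 + 6*A^8 + 15*A^4 + 20 + 15*A^-4 + 6*A^-8 + A^-12.
  A^10 * (d^6) = A^22 + 6*A^18 + 15*A^14 + 20*A^10 + 15*A^6 + 6*A^2 + A^-2
  A^8 * (10*d^5) = -10*A^18 - 50*A^14 - 100*A^10 - 100*A^6 - 50*A^2 - 10*A^-2
  A^6 * (45*d^4) = 45*A^14 + 180*A^10 + 270*A^6 + 180*A^2 + 45*A^-2
  A^4 * (118*d^3 + 2*d^5) = -2*A^14 - 128*A^10 - 374*A^6 - 374*A^2 - 128*A^-2 - 2*A^-6
  A^2 * (193*d^2 + 17*d^4) = 17*A^10 + 261*A^6 + 488*A^2 + 261*A^-2 + 17*A^-6
  A^0 * (192*d + 59*d^3 + d^5) = -A^10 - 64*A^6 - 379*A^2 - 379*A^-2 - 64*A^-6 - A^-10
  A^-2 * (95 + 108*d^2 + 7*d^4) = 7*A^6 + 136*A^2 + 353*A^-2 + 136*A^-6 + 7*A^-10
  A^-4 * (95*d + 25*d^3) = -25*A^2 - 170*A^-2 - 170*A^-6 - 25*A^-10
  A^-6 * (43*d^2 + 2*d^4) = 2*A^2 + 51*A^-2 + 98*A^-6 + 51*A^-10 + 2*A^-14
  A^-8 * (10*d^3) = -10*A^-2 - 30*A^-6 - 30*A^-10 - 10*A^-14
  A^-10 * (d^4) = A^-2 + 4*A^-6 + 6*A^-10 + 4*A^-14 + A^-18
Summing the groups: <K> = A^22 - 4*A^18 + 8*A^14 - 12*A^10 + 15*A^6 - 16*A^2 + 15*A^-2 - 11*A^-6 + 8*A^-10 - 4*A^-14 + A^-18
Normalise by the writhe: (-A^3)^(-w) = (-A^3)^(2) = A^6, so f(A) = A^6 * <K> = A^28 - 4*A^24 + 8*A^20 - 12*A^16 + 15*A^12 - 16*A^8 + 15*A^4 - 11 + 8*A^-4 - 4*A^-8 + A^-12.
Substitute A = t^(-1/4), i.e. A^e → t^(-e/4): V(t) = t^3 - 4*t^2 + 8*t - 11 + 15*t^-1 - 16*t^-2 + 15*t^-3 - 12*t^-4 + 8*t^-5 - 4*t^-6 + t^-7

Answer: t^3 - 4*t^2 + 8*t - 11 + 15*t^-1 - 16*t^-2 + 15*t^-3 - 12*t^-4 + 8*t^-5 - 4*t^-6 + t^-7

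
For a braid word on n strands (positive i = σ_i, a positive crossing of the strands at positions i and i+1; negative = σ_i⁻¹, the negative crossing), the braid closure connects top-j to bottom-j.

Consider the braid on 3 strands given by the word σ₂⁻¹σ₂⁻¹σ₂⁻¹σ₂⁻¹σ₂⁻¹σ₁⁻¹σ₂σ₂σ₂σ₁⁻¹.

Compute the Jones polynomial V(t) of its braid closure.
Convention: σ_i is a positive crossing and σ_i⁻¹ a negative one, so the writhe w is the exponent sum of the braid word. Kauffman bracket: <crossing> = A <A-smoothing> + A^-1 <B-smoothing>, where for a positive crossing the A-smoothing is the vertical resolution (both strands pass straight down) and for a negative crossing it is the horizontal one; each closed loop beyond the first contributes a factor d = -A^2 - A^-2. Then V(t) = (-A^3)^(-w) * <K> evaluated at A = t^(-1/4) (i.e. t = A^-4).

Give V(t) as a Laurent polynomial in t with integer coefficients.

Braid: s2^-1 s2^-1 s2^-1 s2^-1 s2^-1 s1^-1 s2 s2 s2 s1^-1 on 3 strands, 10 crossings.
Writhe w = (#positive) - (#negative) = 3 - 7 = -4.
Computing the Kauffman bracket via state sum. There are 2^10 = 1024 states.
For each crossing: s=0 is the vertical smoothing, s=1 horizontal. Crossing k contributes A^(sign_k * (1 - 2*s_k)); loop factor d = -A^2 - A^-2.
Tabulate the states by total A-exponent and number of loops L (A-exp: L × count):
  A^10: L=6 ×1
  A^8: L=5 ×10
  A^6: L=4 ×35, L=6 ×10
  A^4: L=3 ×60, L=5 ×50, L=7 ×10
  A^2: L=2 ×55, L=4 ×100, L=6 ×50, L=8 ×5
  A^0: L=1 ×25, L=3 ×101, L=5 ×100, L=7 ×25, L=9 ×1
  A^-2: L=2 ×55, L=4 ×100, L=6 ×50, L=8 ×5
  A^-4: L=1 ×6, L=3 ×54, L=5 ×50, L=7 ×10
  A^-6: L=2 ×9, L=4 ×26, L=6 ×10
  A^-8: L=3 ×5, L=5 ×5
  A^-10: L=4 ×1
Each group contributes A^e * Σ count * d^(L-1):
Powers of d = -A^2 - A^-2: d^2 = A^4 + 2 + A^-4; d^3 = -A^6 - 3*A^2 - 3*A^-2 - A^-6; d^4 = A^8 + 4*A^4 + 6 + 4*A^-4 + A^-8; d^5 = -A^10 - 5*A^6 - 10*A^2 - 10*A^-2 - 5*A^-6 - A^-10; d^6 = A^12 + 6*A^8 + 15*A^4 + 20 + 15*A^-4 + 6*A^-8 + A^-12; d^7 = -A^14 - 7*A^10 - 21*A^6 - 35*A^2 - 35*A^-2 - 21*A^-6 - 7*A^-10 - A^-14; d^8 = A^16 + 8*A^12 + 28*A^8 + 56*A^4 + 70 + 56*A^-4 + 28*A^-8 + 8*A^-12 + A^-16.
  A^10 * (d^5) = -A^20 - 5*A^16 - 10*A^12 - 10*A^8 - 5*A^4 - 1
  A^8 * (10*d^4) = 10*A^16 + 40*A^12 + 60*A^8 + 40*A^4 + 10
  A^6 * (35*d^3 + 10*d^5) = -10*A^16 - 85*A^12 - 205*A^8 - 205*A^4 - 85 - 10*A^-4
  A^4 * (60*d^2 + 50*d^4 + 10*d^6) = 10*A^16 + 110*A^12 + 410*A^8 + 620*A^4 + 410 + 110*A^-4 + 10*A^-8
  A^2 * (55*d + 100*d^3 + 50*d^5 + 5*d^7) = -5*A^16 - 85*A^12 - 455*A^8 - 1030*A^4 - 1030 - 455*A^-4 - 85*A^-8 - 5*A^-12
  A^0 * (25 + 101*d^2 + 100*d^4 + 25*d^6 + d^8) = A^16 + 33*A^12 + 278*A^8 + 932*A^4 + 1397 + 932*A^-4 + 278*A^-8 + 33*A^-12 + A^-16
  A^-2 * (55*d + 100*d^3 + 50*d^5 + 5*d^7) = -5*A^12 - 85*A^8 - 455*A^4 - 1030 - 1030*A^-4 - 455*A^-8 - 85*A^-12 - 5*A^-16
  A^-4 * (6 + 54*d^2 + 50*d^4 + 10*d^6) = 10*A^8 + 110*A^4 + 404 + 614*A^-4 + 404*A^-8 + 110*A^-12 + 10*A^-16
  A^-6 * (9*d + 26*d^3 + 10*d^5) = -10*A^4 - 76 - 187*A^-4 - 187*A^-8 - 76*A^-12 - 10*A^-16
  A^-8 * (5*d^2 + 5*d^4) = 5 + 25*A^-4 + 40*A^-8 + 25*A^-12 + 5*A^-16
  A^-10 * (d^3) = -A^-4 - 3*A^-8 - 3*A^-12 - A^-16
Summing the groups: <K> = -A^20 + A^16 - 2*A^12 + 3*A^8 - 3*A^4 + 4 - 2*A^-4 + 2*A^-8 - A^-12
Normalise by the writhe: (-A^3)^(-w) = (-A^3)^(4) = A^12, so f(A) = A^12 * <K> = -A^32 + A^28 - 2*A^24 + 3*A^20 - 3*A^16 + 4*A^12 - 2*A^8 + 2*A^4 - 1.
Substitute A = t^(-1/4), i.e. A^e → t^(-e/4): V(t) = -1 + 2*t^-1 - 2*t^-2 + 4*t^-3 - 3*t^-4 + 3*t^-5 - 2*t^-6 + t^-7 - t^-8

Answer: -1 + 2*t^-1 - 2*t^-2 + 4*t^-3 - 3*t^-4 + 3*t^-5 - 2*t^-6 + t^-7 - t^-8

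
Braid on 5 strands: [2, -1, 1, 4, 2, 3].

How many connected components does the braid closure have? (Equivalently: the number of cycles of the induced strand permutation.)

3

Derivation:
Track the strand permutation on 5 strands, starting from identity.
  step 1: s2 swaps positions 2,3 -> [1 3 2 4 5]
  step 2: s1^-1 swaps positions 1,2 -> [3 1 2 4 5]
  step 3: s1 swaps positions 1,2 -> [1 3 2 4 5]
  step 4: s4 swaps positions 4,5 -> [1 3 2 5 4]
  step 5: s2 swaps positions 2,3 -> [1 2 3 5 4]
  step 6: s3 swaps positions 3,4 -> [1 2 5 3 4]
Final permutation (position -> original strand): [1 2 5 3 4]
Closure components = cycle count of this permutation = 3.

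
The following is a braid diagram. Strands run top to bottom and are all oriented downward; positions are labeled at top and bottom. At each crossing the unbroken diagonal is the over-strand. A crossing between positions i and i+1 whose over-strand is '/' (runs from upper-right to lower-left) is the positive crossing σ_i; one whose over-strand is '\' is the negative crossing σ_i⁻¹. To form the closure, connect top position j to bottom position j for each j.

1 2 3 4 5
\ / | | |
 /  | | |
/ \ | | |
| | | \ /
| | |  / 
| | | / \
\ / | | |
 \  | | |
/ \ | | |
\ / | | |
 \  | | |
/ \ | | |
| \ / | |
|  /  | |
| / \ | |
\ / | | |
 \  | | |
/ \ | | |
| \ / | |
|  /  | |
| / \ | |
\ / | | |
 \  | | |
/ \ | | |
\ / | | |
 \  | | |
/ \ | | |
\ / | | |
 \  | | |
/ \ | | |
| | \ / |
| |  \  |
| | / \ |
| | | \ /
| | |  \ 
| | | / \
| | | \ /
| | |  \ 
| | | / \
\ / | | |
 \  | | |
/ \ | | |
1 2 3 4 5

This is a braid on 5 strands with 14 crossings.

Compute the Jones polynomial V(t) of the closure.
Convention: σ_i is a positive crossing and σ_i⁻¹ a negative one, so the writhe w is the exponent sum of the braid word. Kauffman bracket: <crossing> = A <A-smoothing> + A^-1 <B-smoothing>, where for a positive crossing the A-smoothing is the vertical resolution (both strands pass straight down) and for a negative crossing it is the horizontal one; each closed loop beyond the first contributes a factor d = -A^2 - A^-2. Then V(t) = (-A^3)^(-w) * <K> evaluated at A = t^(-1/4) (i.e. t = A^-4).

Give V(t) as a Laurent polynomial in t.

1 - t^-1 + 2*t^-2 - 2*t^-3 + 3*t^-4 - 3*t^-5 + 2*t^-6 - 2*t^-7 + t^-8

Derivation:
Reading the diagram top to bottom ('/'-over between positions i,i+1 = s_i, '\'-over = s_i^-1): braid word = s1 s4 s1^-1 s1^-1 s2 s1^-1 s2 s1^-1 s1^-1 s1^-1 s3^-1 s4^-1 s4^-1 s1^-1.
The presented braid s1 s4 s1^-1 s1^-1 s2 s1^-1 s2 s1^-1 s1^-1 s1^-1 s3^-1 s4^-1 s4^-1 s1^-1 on 5 strands reduces by inverse Markov moves (closure unchanged at each step):
  Deconjugate: the word is γ·β·γ⁻¹ with γ = s1 s4 (prefix) and γ⁻¹ = s4^-1 s1^-1 (suffix); strip both.
  Destabilize: the word has the form β·s4^-1 where s4^-1 occurs only as the final letter (β ∈ B_4); drop it and the last strand → 4 strands.
  Destabilize: the word has the form β·s3^-1 where s3^-1 occurs only as the final letter (β ∈ B_3); drop it and the last strand → 3 strands.
Reduced to β = s1^-1 s1^-1 s2 s1^-1 s2 s1^-1 s1^-1 s1^-1 on 3 strands, 8 crossings.
Compute on β:
Braid: s1^-1 s1^-1 s2 s1^-1 s2 s1^-1 s1^-1 s1^-1 on 3 strands, 8 crossings.
Writhe w = (#positive) - (#negative) = 2 - 6 = -4.
Computing the Kauffman bracket via state sum. There are 2^8 = 256 states.
Smooth each crossing (0=||, 1=⌣⌢); contribution A^(Σ sign_k(1-2s_k)) * d^(L-1).
Tabulate the states by total A-exponent and number of loops L (A-exp: L × count):
  A^8: L=7 ×1
  A^6: L=6 ×8
  A^4: L=5 ×28
  A^2: L=4 ×55, L=6 ×1
  A^0: L=3 ×65, L=5 ×5
  A^-2: L=2 ×46, L=4 ×10
  A^-4: L=1 ×17, L=3 ×11
  A^-6: L=2 ×8
  A^-8: L=3 ×1
Each group contributes A^e * Σ count * d^(L-1):
Powers of d = -A^2 - A^-2: d^2 = A^4 + 2 + A^-4; d^3 = -A^6 - 3*A^2 - 3*A^-2 - A^-6; d^4 = A^8 + 4*A^4 + 6 + 4*A^-4 + A^-8; d^5 = -A^10 - 5*A^6 - 10*A^2 - 10*A^-2 - 5*A^-6 - A^-10; d^6 = A^12 + 6*A^8 + 15*A^4 + 20 + 15*A^-4 + 6*A^-8 + A^-12.
  A^8 * (d^6) = A^20 + 6*A^16 + 15*A^12 + 20*A^8 + 15*A^4 + 6 + A^-4
  A^6 * (8*d^5) = -8*A^16 - 40*A^12 - 80*A^8 - 80*A^4 - 40 - 8*A^-4
  A^4 * (28*d^4) = 28*A^12 + 112*A^8 + 168*A^4 + 112 + 28*A^-4
  A^2 * (55*d^3 + d^5) = -A^12 - 60*A^8 - 175*A^4 - 175 - 60*A^-4 - A^-8
  A^0 * (65*d^2 + 5*d^4) = 5*A^8 + 85*A^4 + 160 + 85*A^-4 + 5*A^-8
  A^-2 * (46*d + 10*d^3) = -10*A^4 - 76 - 76*A^-4 - 10*A^-8
  A^-4 * (17 + 11*d^2) = 11 + 39*A^-4 + 11*A^-8
  A^-6 * (8*d) = -8*A^-4 - 8*A^-8
  A^-8 * (d^2) = A^-4 + 2*A^-8 + A^-12
Summing the groups: <K> = A^20 - 2*A^16 + 2*A^12 - 3*A^8 + 3*A^4 - 2 + 2*A^-4 - A^-8 + A^-12
Normalise by the writhe: (-A^3)^(-w) = (-A^3)^(4) = A^12, so f(A) = A^12 * <K> = A^32 - 2*A^28 + 2*A^24 - 3*A^20 + 3*A^16 - 2*A^12 + 2*A^8 - A^4 + 1.
Substitute A = t^(-1/4), i.e. A^e → t^(-e/4): V(t) = 1 - t^-1 + 2*t^-2 - 2*t^-3 + 3*t^-4 - 3*t^-5 + 2*t^-6 - 2*t^-7 + t^-8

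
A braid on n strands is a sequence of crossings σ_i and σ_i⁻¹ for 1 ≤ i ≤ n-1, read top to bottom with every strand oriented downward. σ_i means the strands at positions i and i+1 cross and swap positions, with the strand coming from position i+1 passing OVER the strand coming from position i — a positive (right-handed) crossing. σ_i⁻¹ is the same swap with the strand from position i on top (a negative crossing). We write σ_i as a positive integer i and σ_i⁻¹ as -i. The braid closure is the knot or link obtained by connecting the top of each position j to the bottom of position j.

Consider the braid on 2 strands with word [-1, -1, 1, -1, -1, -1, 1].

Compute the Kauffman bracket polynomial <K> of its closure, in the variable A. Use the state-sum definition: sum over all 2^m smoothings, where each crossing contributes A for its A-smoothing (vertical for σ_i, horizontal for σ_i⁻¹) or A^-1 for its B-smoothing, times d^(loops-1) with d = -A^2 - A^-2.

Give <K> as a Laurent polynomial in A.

A^7 - A^3 - A^-5

Derivation:
First cancel adjacent σ_i σ_i⁻¹ pairs (Reidemeister II — same braid, same closure): s1^-1 s1^-1 s1 s1^-1 s1^-1 s1^-1 s1 → s1^-1 s1^-1 s1^-1.
Braid: s1^-1 s1^-1 s1^-1 on 2 strands, 3 crossings.
Writhe w = (#positive) - (#negative) = 0 - 3 = -3.
Enumerate smoothing states for the bracket polynomial. There are 2^3 = 8 states.
For each crossing: s=0 is the vertical smoothing, s=1 horizontal. Crossing k contributes A^(sign_k * (1 - 2*s_k)); loop factor d = -A^2 - A^-2.
  state 000: A-exp=-3, loops=2, term = A^-3 * d^1
  state 001: A-exp=-1, loops=1, term = A^-1 * d^0
  state 010: A-exp=-1, loops=1, term = A^-1 * d^0
  state 011: A-exp=+1, loops=2, term = A^1 * d^1
  state 100: A-exp=-1, loops=1, term = A^-1 * d^0
  state 101: A-exp=+1, loops=2, term = A^1 * d^1
  state 110: A-exp=+1, loops=2, term = A^1 * d^1
  state 111: A-exp=+3, loops=3, term = A^3 * d^2
Collect the terms by A-exponent (count of states per loop number):
Powers of d = -A^2 - A^-2: d^2 = A^4 + 2 + A^-4.
  A^3 * (d^2) = A^7 + 2*A^3 + A^-1
  A^1 * (3*d) = -3*A^3 - 3*A^-1
  A^-1 * (3) = 3*A^-1
  A^-3 * (d) = -A^-1 - A^-5
Summing the groups: <K> = A^7 - A^3 - A^-5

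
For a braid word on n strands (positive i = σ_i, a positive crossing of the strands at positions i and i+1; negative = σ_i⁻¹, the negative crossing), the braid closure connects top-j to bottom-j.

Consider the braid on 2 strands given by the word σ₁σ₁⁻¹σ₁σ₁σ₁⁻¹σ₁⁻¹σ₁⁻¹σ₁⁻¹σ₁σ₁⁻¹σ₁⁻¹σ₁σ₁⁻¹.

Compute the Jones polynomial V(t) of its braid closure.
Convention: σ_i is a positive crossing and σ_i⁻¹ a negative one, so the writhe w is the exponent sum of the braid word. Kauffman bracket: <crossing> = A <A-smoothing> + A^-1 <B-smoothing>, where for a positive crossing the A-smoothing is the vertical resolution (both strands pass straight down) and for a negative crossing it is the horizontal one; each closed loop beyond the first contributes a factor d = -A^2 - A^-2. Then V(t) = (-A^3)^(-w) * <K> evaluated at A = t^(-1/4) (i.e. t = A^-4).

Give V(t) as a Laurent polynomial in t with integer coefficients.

The presented braid s1 s1^-1 s1 s1 s1^-1 s1^-1 s1^-1 s1^-1 s1 s1^-1 s1^-1 s1 s1^-1 on 2 strands reduces by inverse Markov moves (closure unchanged at each step):
  Deconjugate: the word is γ·β·γ⁻¹ with γ = s1 (prefix) and γ⁻¹ = s1^-1 (suffix); strip both.
  Deconjugate: the word is γ·β·γ⁻¹ with γ = s1^-1 s1 (prefix) and γ⁻¹ = s1^-1 s1 (suffix); strip both.
  Deconjugate: the word is γ·β·γ⁻¹ with γ = s1 s1^-1 (prefix) and γ⁻¹ = s1 s1^-1 (suffix); strip both.
Reduced to β = s1^-1 s1^-1 s1^-1 on 2 strands, 3 crossings.
Compute on β:
Braid: s1^-1 s1^-1 s1^-1 on 2 strands, 3 crossings.
Writhe w = (#positive) - (#negative) = 0 - 3 = -3.
State-sum expansion of <K>. There are 2^3 = 8 states.
Smooth each crossing (0=||, 1=⌣⌢); contribution A^(Σ sign_k(1-2s_k)) * d^(L-1).
  state 000: A-exp=-3, loops=2, term = A^-3 * d^1
  state 001: A-exp=-1, loops=1, term = A^-1 * d^0
  state 010: A-exp=-1, loops=1, term = A^-1 * d^0
  state 011: A-exp=+1, loops=2, term = A^1 * d^1
  state 100: A-exp=-1, loops=1, term = A^-1 * d^0
  state 101: A-exp=+1, loops=2, term = A^1 * d^1
  state 110: A-exp=+1, loops=2, term = A^1 * d^1
  state 111: A-exp=+3, loops=3, term = A^3 * d^2
Collect the terms by A-exponent (count of states per loop number):
Powers of d = -A^2 - A^-2: d^2 = A^4 + 2 + A^-4.
  A^3 * (d^2) = A^7 + 2*A^3 + A^-1
  A^1 * (3*d) = -3*A^3 - 3*A^-1
  A^-1 * (3) = 3*A^-1
  A^-3 * (d) = -A^-1 - A^-5
Summing the groups: <K> = A^7 - A^3 - A^-5
Normalise by the writhe: (-A^3)^(-w) = (-A^3)^(3) = -A^9, so f(A) = -A^9 * <K> = -A^16 + A^12 + A^4.
Substitute A = t^(-1/4), i.e. A^e → t^(-e/4): V(t) = t^-1 + t^-3 - t^-4

Answer: t^-1 + t^-3 - t^-4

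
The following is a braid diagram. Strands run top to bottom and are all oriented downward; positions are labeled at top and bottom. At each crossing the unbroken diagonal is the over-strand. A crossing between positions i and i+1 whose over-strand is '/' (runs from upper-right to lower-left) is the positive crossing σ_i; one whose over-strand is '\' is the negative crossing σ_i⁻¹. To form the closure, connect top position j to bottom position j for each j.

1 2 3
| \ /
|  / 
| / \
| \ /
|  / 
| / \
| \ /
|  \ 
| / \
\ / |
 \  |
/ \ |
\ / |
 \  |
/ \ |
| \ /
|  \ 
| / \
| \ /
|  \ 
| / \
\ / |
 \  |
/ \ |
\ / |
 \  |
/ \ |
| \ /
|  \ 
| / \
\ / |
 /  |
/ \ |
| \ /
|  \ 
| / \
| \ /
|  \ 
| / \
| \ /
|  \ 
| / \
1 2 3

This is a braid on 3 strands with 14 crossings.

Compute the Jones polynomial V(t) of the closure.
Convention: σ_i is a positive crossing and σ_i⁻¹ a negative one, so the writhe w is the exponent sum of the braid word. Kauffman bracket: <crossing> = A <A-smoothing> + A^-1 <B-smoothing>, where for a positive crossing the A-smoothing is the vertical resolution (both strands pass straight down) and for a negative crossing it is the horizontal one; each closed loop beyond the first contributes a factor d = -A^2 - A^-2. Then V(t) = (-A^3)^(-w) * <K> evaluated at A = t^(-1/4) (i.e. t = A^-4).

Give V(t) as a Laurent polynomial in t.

t^-3 + t^-6 - t^-7 + t^-8 - t^-9 + t^-10 - t^-11

Derivation:
Reading the diagram top to bottom ('/'-over between positions i,i+1 = s_i, '\'-over = s_i^-1): braid word = s2 s2 s2^-1 s1^-1 s1^-1 s2^-1 s2^-1 s1^-1 s1^-1 s2^-1 s1 s2^-1 s2^-1 s2^-1.
The presented braid s2 s2 s2^-1 s1^-1 s1^-1 s2^-1 s2^-1 s1^-1 s1^-1 s2^-1 s1 s2^-1 s2^-1 s2^-1 on 3 strands reduces by inverse Markov moves (closure unchanged at each step):
  Deconjugate: the word is γ·β·γ⁻¹ with γ = s2 s2 (prefix) and γ⁻¹ = s2^-1 s2^-1 (suffix); strip both.
Reduced to β = s2^-1 s1^-1 s1^-1 s2^-1 s2^-1 s1^-1 s1^-1 s2^-1 s1 s2^-1 on 3 strands, 10 crossings.
Compute on β:
Braid: s2^-1 s1^-1 s1^-1 s2^-1 s2^-1 s1^-1 s1^-1 s2^-1 s1 s2^-1 on 3 strands, 10 crossings.
Writhe w = (#positive) - (#negative) = 1 - 9 = -8.
Computing the Kauffman bracket via state sum. There are 2^10 = 1024 states.
Each crossing splits two ways (0=vertical, 1=horizontal). The state's weight is A^(#A-smoothings - #B-smoothings) * d^(loops - 1).
Tabulate the states by total A-exponent and number of loops L (A-exp: L × count):
  A^10: L=6 ×1
  A^8: L=5 ×10
  A^6: L=4 ×41, L=6 ×4
  A^4: L=3 ×86, L=5 ×34
  A^2: L=2 ×92, L=4 ×114, L=6 ×4
  A^0: L=1 ×40, L=3 ×185, L=5 ×27
  A^-2: L=2 ×142, L=4 ×67, L=6 ×1
  A^-4: L=1 ×40, L=3 ×76, L=5 ×4
  A^-6: L=2 ×39, L=4 ×6
  A^-8: L=1 ×5, L=3 ×5
  A^-10: L=2 ×1
Each group contributes A^e * Σ count * d^(L-1):
Powers of d = -A^2 - A^-2: d^2 = A^4 + 2 + A^-4; d^3 = -A^6 - 3*A^2 - 3*A^-2 - A^-6; d^4 = A^8 + 4*A^4 + 6 + 4*A^-4 + A^-8; d^5 = -A^10 - 5*A^6 - 10*A^2 - 10*A^-2 - 5*A^-6 - A^-10.
  A^10 * (d^5) = -A^20 - 5*A^16 - 10*A^12 - 10*A^8 - 5*A^4 - 1
  A^8 * (10*d^4) = 10*A^16 + 40*A^12 + 60*A^8 + 40*A^4 + 10
  A^6 * (41*d^3 + 4*d^5) = -4*A^16 - 61*A^12 - 163*A^8 - 163*A^4 - 61 - 4*A^-4
  A^4 * (86*d^2 + 34*d^4) = 34*A^12 + 222*A^8 + 376*A^4 + 222 + 34*A^-4
  A^2 * (92*d + 114*d^3 + 4*d^5) = -4*A^12 - 134*A^8 - 474*A^4 - 474 - 134*A^-4 - 4*A^-8
  A^0 * (40 + 185*d^2 + 27*d^4) = 27*A^8 + 293*A^4 + 572 + 293*A^-4 + 27*A^-8
  A^-2 * (142*d + 67*d^3 + d^5) = -A^8 - 72*A^4 - 353 - 353*A^-4 - 72*A^-8 - A^-12
  A^-4 * (40 + 76*d^2 + 4*d^4) = 4*A^4 + 92 + 216*A^-4 + 92*A^-8 + 4*A^-12
  A^-6 * (39*d + 6*d^3) = -6 - 57*A^-4 - 57*A^-8 - 6*A^-12
  A^-8 * (5 + 5*d^2) = 5*A^-4 + 15*A^-8 + 5*A^-12
  A^-10 * (d) = -A^-8 - A^-12
Summing the groups: <K> = -A^20 + A^16 - A^12 + A^8 - A^4 + 1 + A^-12
Normalise by the writhe: (-A^3)^(-w) = (-A^3)^(8) = A^24, so f(A) = A^24 * <K> = -A^44 + A^40 - A^36 + A^32 - A^28 + A^24 + A^12.
Substitute A = t^(-1/4), i.e. A^e → t^(-e/4): V(t) = t^-3 + t^-6 - t^-7 + t^-8 - t^-9 + t^-10 - t^-11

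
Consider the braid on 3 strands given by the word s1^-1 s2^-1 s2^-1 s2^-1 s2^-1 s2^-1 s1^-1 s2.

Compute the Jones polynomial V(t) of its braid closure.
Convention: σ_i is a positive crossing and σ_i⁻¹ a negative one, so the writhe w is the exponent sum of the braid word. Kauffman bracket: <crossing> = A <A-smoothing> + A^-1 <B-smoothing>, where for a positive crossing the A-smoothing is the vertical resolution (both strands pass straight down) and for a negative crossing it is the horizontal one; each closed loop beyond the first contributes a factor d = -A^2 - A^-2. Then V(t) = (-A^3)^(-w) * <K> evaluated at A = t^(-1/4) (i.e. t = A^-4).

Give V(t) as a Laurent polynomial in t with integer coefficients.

t^-2 - t^-3 + 2*t^-4 - 2*t^-5 + 3*t^-6 - 2*t^-7 + t^-8 - t^-9

Derivation:
Braid: s1^-1 s2^-1 s2^-1 s2^-1 s2^-1 s2^-1 s1^-1 s2 on 3 strands, 8 crossings.
Writhe w = (#positive) - (#negative) = 1 - 7 = -6.
Enumerate smoothing states for the bracket polynomial. There are 2^8 = 256 states.
Each crossing splits two ways (0=vertical, 1=horizontal). The state's weight is A^(#A-smoothings - #B-smoothings) * d^(loops - 1).
Tabulate the states by total A-exponent and number of loops L (A-exp: L × count):
  A^8: L=6 ×1
  A^6: L=5 ×8
  A^4: L=4 ×25, L=6 ×3
  A^2: L=3 ×40, L=5 ×15, L=7 ×1
  A^0: L=2 ×35, L=4 ×30, L=6 ×5
  A^-2: L=1 ×15, L=3 ×31, L=5 ×10
  A^-4: L=2 ×18, L=4 ×10
  A^-6: L=1 ×2, L=3 ×6
  A^-8: L=2 ×1
Each group contributes A^e * Σ count * d^(L-1):
Powers of d = -A^2 - A^-2: d^2 = A^4 + 2 + A^-4; d^3 = -A^6 - 3*A^2 - 3*A^-2 - A^-6; d^4 = A^8 + 4*A^4 + 6 + 4*A^-4 + A^-8; d^5 = -A^10 - 5*A^6 - 10*A^2 - 10*A^-2 - 5*A^-6 - A^-10; d^6 = A^12 + 6*A^8 + 15*A^4 + 20 + 15*A^-4 + 6*A^-8 + A^-12.
  A^8 * (d^5) = -A^18 - 5*A^14 - 10*A^10 - 10*A^6 - 5*A^2 - A^-2
  A^6 * (8*d^4) = 8*A^14 + 32*A^10 + 48*A^6 + 32*A^2 + 8*A^-2
  A^4 * (25*d^3 + 3*d^5) = -3*A^14 - 40*A^10 - 105*A^6 - 105*A^2 - 40*A^-2 - 3*A^-6
  A^2 * (40*d^2 + 15*d^4 + d^6) = A^14 + 21*A^10 + 115*A^6 + 190*A^2 + 115*A^-2 + 21*A^-6 + A^-10
  A^0 * (35*d + 30*d^3 + 5*d^5) = -5*A^10 - 55*A^6 - 175*A^2 - 175*A^-2 - 55*A^-6 - 5*A^-10
  A^-2 * (15 + 31*d^2 + 10*d^4) = 10*A^6 + 71*A^2 + 137*A^-2 + 71*A^-6 + 10*A^-10
  A^-4 * (18*d + 10*d^3) = -10*A^2 - 48*A^-2 - 48*A^-6 - 10*A^-10
  A^-6 * (2 + 6*d^2) = 6*A^-2 + 14*A^-6 + 6*A^-10
  A^-8 * (d) = -A^-6 - A^-10
Summing the groups: <K> = -A^18 + A^14 - 2*A^10 + 3*A^6 - 2*A^2 + 2*A^-2 - A^-6 + A^-10
Normalise by the writhe: (-A^3)^(-w) = (-A^3)^(6) = A^18, so f(A) = A^18 * <K> = -A^36 + A^32 - 2*A^28 + 3*A^24 - 2*A^20 + 2*A^16 - A^12 + A^8.
Substitute A = t^(-1/4), i.e. A^e → t^(-e/4): V(t) = t^-2 - t^-3 + 2*t^-4 - 2*t^-5 + 3*t^-6 - 2*t^-7 + t^-8 - t^-9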